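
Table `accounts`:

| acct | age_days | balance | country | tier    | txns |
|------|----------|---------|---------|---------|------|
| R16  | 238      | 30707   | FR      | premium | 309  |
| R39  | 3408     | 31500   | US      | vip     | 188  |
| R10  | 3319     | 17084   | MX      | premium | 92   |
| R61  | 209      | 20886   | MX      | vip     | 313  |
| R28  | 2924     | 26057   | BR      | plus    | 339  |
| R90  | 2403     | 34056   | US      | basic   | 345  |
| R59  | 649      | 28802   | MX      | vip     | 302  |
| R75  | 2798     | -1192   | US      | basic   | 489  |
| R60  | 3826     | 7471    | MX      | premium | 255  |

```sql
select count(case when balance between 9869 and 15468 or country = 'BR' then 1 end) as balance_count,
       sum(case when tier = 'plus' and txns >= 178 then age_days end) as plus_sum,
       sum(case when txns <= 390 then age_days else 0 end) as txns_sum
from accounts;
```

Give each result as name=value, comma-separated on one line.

[balance_count: balance between 9869 and 15468 or country = 'BR']
acct=R16: ✗
acct=R39: ✗
acct=R10: ✗
acct=R61: ✗
acct=R28: ✓ → 1
acct=R90: ✗
acct=R59: ✗
acct=R75: ✗
acct=R60: ✗
balance_count = COUNT(1) = 1
—
[plus_sum: tier = 'plus' and txns >= 178]
acct=R16: ✗
acct=R39: ✗
acct=R10: ✗
acct=R61: ✗
acct=R28: ✓ → 2924
acct=R90: ✗
acct=R59: ✗
acct=R75: ✗
acct=R60: ✗
plus_sum = 2924
—
[txns_sum: txns <= 390]
acct=R16: ✓ → 238
acct=R39: ✓ → 3408
acct=R10: ✓ → 3319
acct=R61: ✓ → 209
acct=R28: ✓ → 2924
acct=R90: ✓ → 2403
acct=R59: ✓ → 649
acct=R75: ✗
acct=R60: ✓ → 3826
txns_sum = 238 + 3408 + 3319 + 209 + 2924 + 2403 + 649 + 3826 = 16976

balance_count=1, plus_sum=2924, txns_sum=16976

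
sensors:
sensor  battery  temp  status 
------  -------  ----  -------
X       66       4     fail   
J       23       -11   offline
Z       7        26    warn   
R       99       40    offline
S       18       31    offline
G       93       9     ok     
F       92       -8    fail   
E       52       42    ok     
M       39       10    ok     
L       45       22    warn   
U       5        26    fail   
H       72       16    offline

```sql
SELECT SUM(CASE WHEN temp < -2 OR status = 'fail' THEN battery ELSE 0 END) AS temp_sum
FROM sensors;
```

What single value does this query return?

186

sensor=X: ✓ → 66
sensor=J: ✓ → 23
sensor=Z: ✗
sensor=R: ✗
sensor=S: ✗
sensor=G: ✗
sensor=F: ✓ → 92
sensor=E: ✗
sensor=M: ✗
sensor=L: ✗
sensor=U: ✓ → 5
sensor=H: ✗
temp_sum = 66 + 23 + 92 + 5 = 186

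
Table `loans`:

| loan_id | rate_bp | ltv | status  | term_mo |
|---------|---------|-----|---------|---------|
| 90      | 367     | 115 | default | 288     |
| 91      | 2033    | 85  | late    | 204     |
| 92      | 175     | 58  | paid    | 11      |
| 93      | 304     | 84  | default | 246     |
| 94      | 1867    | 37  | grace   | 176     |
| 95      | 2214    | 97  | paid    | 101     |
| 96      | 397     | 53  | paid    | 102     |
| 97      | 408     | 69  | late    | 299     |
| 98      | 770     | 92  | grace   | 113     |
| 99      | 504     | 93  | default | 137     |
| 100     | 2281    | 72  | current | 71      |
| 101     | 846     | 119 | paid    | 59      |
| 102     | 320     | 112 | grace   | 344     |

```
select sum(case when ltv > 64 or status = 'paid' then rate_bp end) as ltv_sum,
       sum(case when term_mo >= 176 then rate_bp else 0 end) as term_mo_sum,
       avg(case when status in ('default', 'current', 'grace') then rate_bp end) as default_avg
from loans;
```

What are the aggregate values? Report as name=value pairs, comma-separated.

[ltv_sum: ltv > 64 or status = 'paid']
loan_id=90: ✓ → 367
loan_id=91: ✓ → 2033
loan_id=92: ✓ → 175
loan_id=93: ✓ → 304
loan_id=94: ✗
loan_id=95: ✓ → 2214
loan_id=96: ✓ → 397
loan_id=97: ✓ → 408
loan_id=98: ✓ → 770
loan_id=99: ✓ → 504
loan_id=100: ✓ → 2281
loan_id=101: ✓ → 846
loan_id=102: ✓ → 320
ltv_sum = 367 + 2033 + 175 + 304 + 2214 + 397 + 408 + 770 + 504 + 2281 + 846 + 320 = 10619
—
[term_mo_sum: term_mo >= 176]
loan_id=90: ✓ → 367
loan_id=91: ✓ → 2033
loan_id=92: ✗
loan_id=93: ✓ → 304
loan_id=94: ✓ → 1867
loan_id=95: ✗
loan_id=96: ✗
loan_id=97: ✓ → 408
loan_id=98: ✗
loan_id=99: ✗
loan_id=100: ✗
loan_id=101: ✗
loan_id=102: ✓ → 320
term_mo_sum = 367 + 2033 + 304 + 1867 + 408 + 320 = 5299
—
[default_avg: status in ('default', 'current', 'grace')]
loan_id=90: ✓ → 367
loan_id=91: ✗
loan_id=92: ✗
loan_id=93: ✓ → 304
loan_id=94: ✓ → 1867
loan_id=95: ✗
loan_id=96: ✗
loan_id=97: ✗
loan_id=98: ✓ → 770
loan_id=99: ✓ → 504
loan_id=100: ✓ → 2281
loan_id=101: ✗
loan_id=102: ✓ → 320
default_avg = (367 + 304 + 1867 + 770 + 504 + 2281 + 320) / 7 = 916.1428571429

ltv_sum=10619, term_mo_sum=5299, default_avg=916.1428571429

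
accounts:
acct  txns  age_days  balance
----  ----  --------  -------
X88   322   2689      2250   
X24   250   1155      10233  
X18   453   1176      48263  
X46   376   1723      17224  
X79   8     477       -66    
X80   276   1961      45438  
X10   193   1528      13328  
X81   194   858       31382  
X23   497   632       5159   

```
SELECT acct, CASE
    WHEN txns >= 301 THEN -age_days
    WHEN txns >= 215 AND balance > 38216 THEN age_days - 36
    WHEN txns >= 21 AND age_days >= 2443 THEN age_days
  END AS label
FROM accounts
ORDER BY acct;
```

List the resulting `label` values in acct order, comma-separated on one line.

NULL, -1176, -632, NULL, -1723, NULL, 1925, NULL, -2689

acct=X10: (no match → NULL) → NULL
acct=X18: txns >= 301 → -1176
acct=X23: txns >= 301 → -632
acct=X24: (no match → NULL) → NULL
acct=X46: txns >= 301 → -1723
acct=X79: (no match → NULL) → NULL
acct=X80: txns >= 215 AND balance > 38216 → 1925
acct=X81: (no match → NULL) → NULL
acct=X88: txns >= 301 → -2689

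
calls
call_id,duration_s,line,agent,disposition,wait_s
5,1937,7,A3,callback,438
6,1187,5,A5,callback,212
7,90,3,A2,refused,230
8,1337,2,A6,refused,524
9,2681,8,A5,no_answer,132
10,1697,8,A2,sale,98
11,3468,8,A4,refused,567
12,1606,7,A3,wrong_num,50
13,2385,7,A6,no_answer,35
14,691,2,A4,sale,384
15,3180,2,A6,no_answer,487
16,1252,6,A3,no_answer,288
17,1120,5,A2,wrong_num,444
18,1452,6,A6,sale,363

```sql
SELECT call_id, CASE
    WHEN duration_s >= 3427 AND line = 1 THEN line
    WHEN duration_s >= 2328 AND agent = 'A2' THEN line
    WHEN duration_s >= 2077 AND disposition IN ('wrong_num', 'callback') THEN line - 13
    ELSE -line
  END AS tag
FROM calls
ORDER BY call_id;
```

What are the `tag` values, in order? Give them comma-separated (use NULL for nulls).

call_id=5: ELSE → -7
call_id=6: ELSE → -5
call_id=7: ELSE → -3
call_id=8: ELSE → -2
call_id=9: ELSE → -8
call_id=10: ELSE → -8
call_id=11: ELSE → -8
call_id=12: ELSE → -7
call_id=13: ELSE → -7
call_id=14: ELSE → -2
call_id=15: ELSE → -2
call_id=16: ELSE → -6
call_id=17: ELSE → -5
call_id=18: ELSE → -6

-7, -5, -3, -2, -8, -8, -8, -7, -7, -2, -2, -6, -5, -6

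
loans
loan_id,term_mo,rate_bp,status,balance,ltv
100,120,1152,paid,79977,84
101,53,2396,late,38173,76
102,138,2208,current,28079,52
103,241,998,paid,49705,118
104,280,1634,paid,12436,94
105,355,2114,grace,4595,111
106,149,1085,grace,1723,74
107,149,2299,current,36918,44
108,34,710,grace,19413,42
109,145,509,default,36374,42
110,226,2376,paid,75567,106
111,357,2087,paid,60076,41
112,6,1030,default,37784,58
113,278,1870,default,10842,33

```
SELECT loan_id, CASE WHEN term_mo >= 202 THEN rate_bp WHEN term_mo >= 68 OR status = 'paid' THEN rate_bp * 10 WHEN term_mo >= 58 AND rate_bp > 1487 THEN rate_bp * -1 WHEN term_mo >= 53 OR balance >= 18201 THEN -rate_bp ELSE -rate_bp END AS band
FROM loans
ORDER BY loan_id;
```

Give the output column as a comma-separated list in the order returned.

loan_id=100: term_mo >= 68 OR status = 'paid' → 11520
loan_id=101: term_mo >= 53 OR balance >= 18201 → -2396
loan_id=102: term_mo >= 68 OR status = 'paid' → 22080
loan_id=103: term_mo >= 202 → 998
loan_id=104: term_mo >= 202 → 1634
loan_id=105: term_mo >= 202 → 2114
loan_id=106: term_mo >= 68 OR status = 'paid' → 10850
loan_id=107: term_mo >= 68 OR status = 'paid' → 22990
loan_id=108: term_mo >= 53 OR balance >= 18201 → -710
loan_id=109: term_mo >= 68 OR status = 'paid' → 5090
loan_id=110: term_mo >= 202 → 2376
loan_id=111: term_mo >= 202 → 2087
loan_id=112: term_mo >= 53 OR balance >= 18201 → -1030
loan_id=113: term_mo >= 202 → 1870

11520, -2396, 22080, 998, 1634, 2114, 10850, 22990, -710, 5090, 2376, 2087, -1030, 1870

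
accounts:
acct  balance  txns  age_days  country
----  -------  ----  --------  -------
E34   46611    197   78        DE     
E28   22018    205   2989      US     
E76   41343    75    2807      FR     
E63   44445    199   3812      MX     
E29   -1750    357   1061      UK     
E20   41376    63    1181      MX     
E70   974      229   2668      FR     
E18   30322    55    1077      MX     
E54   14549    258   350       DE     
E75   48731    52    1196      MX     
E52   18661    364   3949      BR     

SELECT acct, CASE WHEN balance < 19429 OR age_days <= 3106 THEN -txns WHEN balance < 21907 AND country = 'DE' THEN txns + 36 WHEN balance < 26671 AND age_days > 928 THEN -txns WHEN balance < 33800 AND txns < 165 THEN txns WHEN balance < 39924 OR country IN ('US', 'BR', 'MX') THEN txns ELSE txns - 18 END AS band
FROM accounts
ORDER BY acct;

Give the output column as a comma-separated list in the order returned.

acct=E18: balance < 19429 OR age_days <= 3106 → -55
acct=E20: balance < 19429 OR age_days <= 3106 → -63
acct=E28: balance < 19429 OR age_days <= 3106 → -205
acct=E29: balance < 19429 OR age_days <= 3106 → -357
acct=E34: balance < 19429 OR age_days <= 3106 → -197
acct=E52: balance < 19429 OR age_days <= 3106 → -364
acct=E54: balance < 19429 OR age_days <= 3106 → -258
acct=E63: balance < 39924 OR country IN ('US', 'BR', 'MX') → 199
acct=E70: balance < 19429 OR age_days <= 3106 → -229
acct=E75: balance < 19429 OR age_days <= 3106 → -52
acct=E76: balance < 19429 OR age_days <= 3106 → -75

-55, -63, -205, -357, -197, -364, -258, 199, -229, -52, -75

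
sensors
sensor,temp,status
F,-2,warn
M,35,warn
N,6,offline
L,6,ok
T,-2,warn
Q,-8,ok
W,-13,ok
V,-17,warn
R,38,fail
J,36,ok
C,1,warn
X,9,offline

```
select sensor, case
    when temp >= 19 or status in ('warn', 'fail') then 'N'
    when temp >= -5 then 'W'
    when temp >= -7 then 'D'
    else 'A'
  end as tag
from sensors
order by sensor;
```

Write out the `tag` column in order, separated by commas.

sensor=C: temp >= 19 or status in ('warn', 'fail') → N
sensor=F: temp >= 19 or status in ('warn', 'fail') → N
sensor=J: temp >= 19 or status in ('warn', 'fail') → N
sensor=L: temp >= -5 → W
sensor=M: temp >= 19 or status in ('warn', 'fail') → N
sensor=N: temp >= -5 → W
sensor=Q: ELSE → A
sensor=R: temp >= 19 or status in ('warn', 'fail') → N
sensor=T: temp >= 19 or status in ('warn', 'fail') → N
sensor=V: temp >= 19 or status in ('warn', 'fail') → N
sensor=W: ELSE → A
sensor=X: temp >= -5 → W

N, N, N, W, N, W, A, N, N, N, A, W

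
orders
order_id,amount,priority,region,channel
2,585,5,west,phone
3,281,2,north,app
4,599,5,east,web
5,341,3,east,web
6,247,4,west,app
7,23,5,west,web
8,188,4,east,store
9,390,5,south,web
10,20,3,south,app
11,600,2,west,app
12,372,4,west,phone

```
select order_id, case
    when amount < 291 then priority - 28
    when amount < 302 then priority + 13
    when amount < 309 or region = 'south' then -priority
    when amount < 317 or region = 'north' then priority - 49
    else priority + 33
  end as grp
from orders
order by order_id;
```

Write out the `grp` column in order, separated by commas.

order_id=2: ELSE → 38
order_id=3: amount < 291 → -26
order_id=4: ELSE → 38
order_id=5: ELSE → 36
order_id=6: amount < 291 → -24
order_id=7: amount < 291 → -23
order_id=8: amount < 291 → -24
order_id=9: amount < 309 or region = 'south' → -5
order_id=10: amount < 291 → -25
order_id=11: ELSE → 35
order_id=12: ELSE → 37

38, -26, 38, 36, -24, -23, -24, -5, -25, 35, 37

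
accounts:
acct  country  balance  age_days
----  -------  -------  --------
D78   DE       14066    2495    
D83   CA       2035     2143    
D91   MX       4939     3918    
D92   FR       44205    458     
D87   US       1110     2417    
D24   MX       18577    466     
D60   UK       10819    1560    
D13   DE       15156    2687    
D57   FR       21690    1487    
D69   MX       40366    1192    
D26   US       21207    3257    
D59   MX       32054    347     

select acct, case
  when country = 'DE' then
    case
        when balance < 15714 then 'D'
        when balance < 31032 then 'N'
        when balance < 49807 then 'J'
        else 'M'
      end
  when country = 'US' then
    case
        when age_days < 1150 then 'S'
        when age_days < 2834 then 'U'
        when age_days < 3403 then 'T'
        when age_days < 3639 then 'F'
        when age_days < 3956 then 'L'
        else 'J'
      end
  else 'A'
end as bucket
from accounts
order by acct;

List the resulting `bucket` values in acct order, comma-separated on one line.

D, A, T, A, A, A, A, D, A, U, A, A

acct=D13: country='DE' → inner[balance < 15714] → D
acct=D24: country='MX' → outer ELSE → A
acct=D26: country='US' → inner[age_days < 3403] → T
acct=D57: country='FR' → outer ELSE → A
acct=D59: country='MX' → outer ELSE → A
acct=D60: country='UK' → outer ELSE → A
acct=D69: country='MX' → outer ELSE → A
acct=D78: country='DE' → inner[balance < 15714] → D
acct=D83: country='CA' → outer ELSE → A
acct=D87: country='US' → inner[age_days < 2834] → U
acct=D91: country='MX' → outer ELSE → A
acct=D92: country='FR' → outer ELSE → A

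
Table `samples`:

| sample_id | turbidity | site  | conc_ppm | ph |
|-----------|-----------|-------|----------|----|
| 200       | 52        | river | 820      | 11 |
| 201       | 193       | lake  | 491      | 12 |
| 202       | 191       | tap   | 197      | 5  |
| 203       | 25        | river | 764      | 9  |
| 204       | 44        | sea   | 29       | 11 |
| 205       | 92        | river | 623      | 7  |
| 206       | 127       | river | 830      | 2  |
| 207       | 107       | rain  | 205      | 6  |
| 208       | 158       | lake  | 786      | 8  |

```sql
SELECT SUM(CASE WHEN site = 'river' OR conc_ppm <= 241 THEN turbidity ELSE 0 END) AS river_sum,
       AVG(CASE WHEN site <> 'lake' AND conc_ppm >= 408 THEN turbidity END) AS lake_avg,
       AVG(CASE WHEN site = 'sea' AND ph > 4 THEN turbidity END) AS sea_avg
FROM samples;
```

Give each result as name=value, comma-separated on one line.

[river_sum: site = 'river' OR conc_ppm <= 241]
sample_id=200: ✓ → 52
sample_id=201: ✗
sample_id=202: ✓ → 191
sample_id=203: ✓ → 25
sample_id=204: ✓ → 44
sample_id=205: ✓ → 92
sample_id=206: ✓ → 127
sample_id=207: ✓ → 107
sample_id=208: ✗
river_sum = 52 + 191 + 25 + 44 + 92 + 127 + 107 = 638
—
[lake_avg: site <> 'lake' AND conc_ppm >= 408]
sample_id=200: ✓ → 52
sample_id=201: ✗
sample_id=202: ✗
sample_id=203: ✓ → 25
sample_id=204: ✗
sample_id=205: ✓ → 92
sample_id=206: ✓ → 127
sample_id=207: ✗
sample_id=208: ✗
lake_avg = (52 + 25 + 92 + 127) / 4 = 74
—
[sea_avg: site = 'sea' AND ph > 4]
sample_id=200: ✗
sample_id=201: ✗
sample_id=202: ✗
sample_id=203: ✗
sample_id=204: ✓ → 44
sample_id=205: ✗
sample_id=206: ✗
sample_id=207: ✗
sample_id=208: ✗
sea_avg = 44

river_sum=638, lake_avg=74, sea_avg=44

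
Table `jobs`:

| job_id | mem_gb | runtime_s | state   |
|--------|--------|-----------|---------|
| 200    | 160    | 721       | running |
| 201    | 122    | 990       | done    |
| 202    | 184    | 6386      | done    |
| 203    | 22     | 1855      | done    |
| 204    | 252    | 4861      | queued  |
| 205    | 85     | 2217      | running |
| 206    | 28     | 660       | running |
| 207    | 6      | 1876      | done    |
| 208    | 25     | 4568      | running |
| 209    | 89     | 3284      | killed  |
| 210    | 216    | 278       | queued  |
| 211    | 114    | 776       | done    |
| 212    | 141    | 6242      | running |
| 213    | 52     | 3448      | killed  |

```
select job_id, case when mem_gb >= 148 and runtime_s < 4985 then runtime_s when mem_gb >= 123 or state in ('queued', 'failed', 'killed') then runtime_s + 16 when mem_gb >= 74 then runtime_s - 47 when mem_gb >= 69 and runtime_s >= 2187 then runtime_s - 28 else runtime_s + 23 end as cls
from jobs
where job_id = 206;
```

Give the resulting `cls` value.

683

job_id = 206: mem_gb=28, runtime_s=660, state=running.
mem_gb >= 148 and runtime_s < 4985 → false
mem_gb >= 123 or state in ('queued', 'failed', 'killed') → false
mem_gb >= 74 → false
mem_gb >= 69 and runtime_s >= 2187 → false
No prior WHEN matched → ELSE → 683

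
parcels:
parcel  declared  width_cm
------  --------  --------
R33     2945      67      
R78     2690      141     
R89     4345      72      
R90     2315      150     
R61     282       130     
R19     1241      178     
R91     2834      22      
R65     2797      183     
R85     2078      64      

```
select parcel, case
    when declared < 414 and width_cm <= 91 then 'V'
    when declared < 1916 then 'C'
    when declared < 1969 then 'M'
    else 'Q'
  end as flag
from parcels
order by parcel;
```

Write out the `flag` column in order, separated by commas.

C, Q, C, Q, Q, Q, Q, Q, Q

parcel=R19: declared < 1916 → C
parcel=R33: ELSE → Q
parcel=R61: declared < 1916 → C
parcel=R65: ELSE → Q
parcel=R78: ELSE → Q
parcel=R85: ELSE → Q
parcel=R89: ELSE → Q
parcel=R90: ELSE → Q
parcel=R91: ELSE → Q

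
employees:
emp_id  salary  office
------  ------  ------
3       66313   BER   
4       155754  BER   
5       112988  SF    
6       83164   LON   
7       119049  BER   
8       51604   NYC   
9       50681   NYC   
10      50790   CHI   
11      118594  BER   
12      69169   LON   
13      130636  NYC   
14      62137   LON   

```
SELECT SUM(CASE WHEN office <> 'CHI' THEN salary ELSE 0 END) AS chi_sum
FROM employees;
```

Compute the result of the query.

emp_id=3: ✓ → 66313
emp_id=4: ✓ → 155754
emp_id=5: ✓ → 112988
emp_id=6: ✓ → 83164
emp_id=7: ✓ → 119049
emp_id=8: ✓ → 51604
emp_id=9: ✓ → 50681
emp_id=10: ✗
emp_id=11: ✓ → 118594
emp_id=12: ✓ → 69169
emp_id=13: ✓ → 130636
emp_id=14: ✓ → 62137
chi_sum = 66313 + 155754 + 112988 + 83164 + 119049 + 51604 + 50681 + 118594 + 69169 + 130636 + 62137 = 1020089

1020089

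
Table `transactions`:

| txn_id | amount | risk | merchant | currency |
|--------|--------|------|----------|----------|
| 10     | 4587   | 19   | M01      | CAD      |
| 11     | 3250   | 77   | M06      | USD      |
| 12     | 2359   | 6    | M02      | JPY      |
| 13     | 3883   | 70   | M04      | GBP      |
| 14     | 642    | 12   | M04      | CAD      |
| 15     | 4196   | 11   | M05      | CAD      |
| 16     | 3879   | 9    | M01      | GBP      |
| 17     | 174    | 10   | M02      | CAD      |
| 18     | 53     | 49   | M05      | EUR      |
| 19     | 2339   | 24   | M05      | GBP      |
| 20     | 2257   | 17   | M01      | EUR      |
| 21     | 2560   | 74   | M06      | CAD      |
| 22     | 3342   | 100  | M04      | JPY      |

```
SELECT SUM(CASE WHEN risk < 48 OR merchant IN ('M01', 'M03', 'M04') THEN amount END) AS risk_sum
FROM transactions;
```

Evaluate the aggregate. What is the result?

txn_id=10: ✓ → 4587
txn_id=11: ✗
txn_id=12: ✓ → 2359
txn_id=13: ✓ → 3883
txn_id=14: ✓ → 642
txn_id=15: ✓ → 4196
txn_id=16: ✓ → 3879
txn_id=17: ✓ → 174
txn_id=18: ✗
txn_id=19: ✓ → 2339
txn_id=20: ✓ → 2257
txn_id=21: ✗
txn_id=22: ✓ → 3342
risk_sum = 4587 + 2359 + 3883 + 642 + 4196 + 3879 + 174 + 2339 + 2257 + 3342 = 27658

27658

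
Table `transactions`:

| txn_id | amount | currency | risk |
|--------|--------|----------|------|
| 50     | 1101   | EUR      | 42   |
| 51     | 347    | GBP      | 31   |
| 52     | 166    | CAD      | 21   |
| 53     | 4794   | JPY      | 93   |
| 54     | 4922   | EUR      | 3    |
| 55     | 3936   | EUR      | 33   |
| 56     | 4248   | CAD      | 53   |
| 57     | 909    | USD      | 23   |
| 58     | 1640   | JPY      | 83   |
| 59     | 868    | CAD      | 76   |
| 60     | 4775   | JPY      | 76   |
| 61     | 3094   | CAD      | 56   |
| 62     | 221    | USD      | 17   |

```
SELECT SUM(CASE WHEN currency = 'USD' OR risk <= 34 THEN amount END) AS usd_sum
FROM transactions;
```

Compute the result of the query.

txn_id=50: ✗
txn_id=51: ✓ → 347
txn_id=52: ✓ → 166
txn_id=53: ✗
txn_id=54: ✓ → 4922
txn_id=55: ✓ → 3936
txn_id=56: ✗
txn_id=57: ✓ → 909
txn_id=58: ✗
txn_id=59: ✗
txn_id=60: ✗
txn_id=61: ✗
txn_id=62: ✓ → 221
usd_sum = 347 + 166 + 4922 + 3936 + 909 + 221 = 10501

10501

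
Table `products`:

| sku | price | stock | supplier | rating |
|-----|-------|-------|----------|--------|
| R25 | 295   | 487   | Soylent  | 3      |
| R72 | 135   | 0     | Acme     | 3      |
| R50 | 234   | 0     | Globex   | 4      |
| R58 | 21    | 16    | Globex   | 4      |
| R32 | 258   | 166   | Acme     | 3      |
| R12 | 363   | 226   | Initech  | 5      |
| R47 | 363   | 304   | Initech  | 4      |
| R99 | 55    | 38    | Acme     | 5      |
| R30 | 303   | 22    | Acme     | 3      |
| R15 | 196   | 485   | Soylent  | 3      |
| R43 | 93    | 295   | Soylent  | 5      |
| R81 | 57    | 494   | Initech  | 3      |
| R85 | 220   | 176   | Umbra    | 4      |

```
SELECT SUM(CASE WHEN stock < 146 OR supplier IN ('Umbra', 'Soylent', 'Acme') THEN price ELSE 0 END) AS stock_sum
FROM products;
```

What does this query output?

1810

sku=R25: ✓ → 295
sku=R72: ✓ → 135
sku=R50: ✓ → 234
sku=R58: ✓ → 21
sku=R32: ✓ → 258
sku=R12: ✗
sku=R47: ✗
sku=R99: ✓ → 55
sku=R30: ✓ → 303
sku=R15: ✓ → 196
sku=R43: ✓ → 93
sku=R81: ✗
sku=R85: ✓ → 220
stock_sum = 295 + 135 + 234 + 21 + 258 + 55 + 303 + 196 + 93 + 220 = 1810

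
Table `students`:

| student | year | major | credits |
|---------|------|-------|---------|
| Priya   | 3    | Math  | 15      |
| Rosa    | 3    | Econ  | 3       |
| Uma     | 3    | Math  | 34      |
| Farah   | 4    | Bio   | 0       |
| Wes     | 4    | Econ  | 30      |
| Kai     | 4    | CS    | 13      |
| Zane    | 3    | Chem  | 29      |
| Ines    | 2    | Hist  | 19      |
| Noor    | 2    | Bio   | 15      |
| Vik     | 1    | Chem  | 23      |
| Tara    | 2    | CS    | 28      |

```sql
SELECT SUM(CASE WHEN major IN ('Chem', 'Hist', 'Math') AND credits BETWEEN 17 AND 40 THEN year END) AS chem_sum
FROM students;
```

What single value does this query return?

student=Priya: ✗
student=Rosa: ✗
student=Uma: ✓ → 3
student=Farah: ✗
student=Wes: ✗
student=Kai: ✗
student=Zane: ✓ → 3
student=Ines: ✓ → 2
student=Noor: ✗
student=Vik: ✓ → 1
student=Tara: ✗
chem_sum = 3 + 3 + 2 + 1 = 9

9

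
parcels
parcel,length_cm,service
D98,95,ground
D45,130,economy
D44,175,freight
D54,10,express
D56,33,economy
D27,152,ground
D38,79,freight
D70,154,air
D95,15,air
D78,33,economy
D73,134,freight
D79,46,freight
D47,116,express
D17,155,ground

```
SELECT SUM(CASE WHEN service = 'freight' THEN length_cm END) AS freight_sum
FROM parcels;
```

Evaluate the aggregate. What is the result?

parcel=D98: ✗
parcel=D45: ✗
parcel=D44: ✓ → 175
parcel=D54: ✗
parcel=D56: ✗
parcel=D27: ✗
parcel=D38: ✓ → 79
parcel=D70: ✗
parcel=D95: ✗
parcel=D78: ✗
parcel=D73: ✓ → 134
parcel=D79: ✓ → 46
parcel=D47: ✗
parcel=D17: ✗
freight_sum = 175 + 79 + 134 + 46 = 434

434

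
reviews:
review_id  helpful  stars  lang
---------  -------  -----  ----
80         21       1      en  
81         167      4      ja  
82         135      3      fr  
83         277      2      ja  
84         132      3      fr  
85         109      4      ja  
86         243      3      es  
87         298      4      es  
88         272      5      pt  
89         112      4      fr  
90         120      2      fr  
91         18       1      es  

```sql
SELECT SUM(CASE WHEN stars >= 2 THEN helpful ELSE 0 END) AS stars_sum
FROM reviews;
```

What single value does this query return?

review_id=80: ✗
review_id=81: ✓ → 167
review_id=82: ✓ → 135
review_id=83: ✓ → 277
review_id=84: ✓ → 132
review_id=85: ✓ → 109
review_id=86: ✓ → 243
review_id=87: ✓ → 298
review_id=88: ✓ → 272
review_id=89: ✓ → 112
review_id=90: ✓ → 120
review_id=91: ✗
stars_sum = 167 + 135 + 277 + 132 + 109 + 243 + 298 + 272 + 112 + 120 = 1865

1865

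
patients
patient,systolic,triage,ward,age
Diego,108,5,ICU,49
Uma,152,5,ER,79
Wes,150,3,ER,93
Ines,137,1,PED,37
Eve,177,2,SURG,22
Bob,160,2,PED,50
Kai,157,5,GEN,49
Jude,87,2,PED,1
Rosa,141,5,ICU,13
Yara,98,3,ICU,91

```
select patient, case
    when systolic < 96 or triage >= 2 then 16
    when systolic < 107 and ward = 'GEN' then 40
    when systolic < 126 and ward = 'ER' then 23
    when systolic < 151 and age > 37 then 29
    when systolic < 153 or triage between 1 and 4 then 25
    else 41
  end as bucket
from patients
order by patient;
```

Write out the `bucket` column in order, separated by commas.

patient=Bob: systolic < 96 or triage >= 2 → 16
patient=Diego: systolic < 96 or triage >= 2 → 16
patient=Eve: systolic < 96 or triage >= 2 → 16
patient=Ines: systolic < 153 or triage between 1 and 4 → 25
patient=Jude: systolic < 96 or triage >= 2 → 16
patient=Kai: systolic < 96 or triage >= 2 → 16
patient=Rosa: systolic < 96 or triage >= 2 → 16
patient=Uma: systolic < 96 or triage >= 2 → 16
patient=Wes: systolic < 96 or triage >= 2 → 16
patient=Yara: systolic < 96 or triage >= 2 → 16

16, 16, 16, 25, 16, 16, 16, 16, 16, 16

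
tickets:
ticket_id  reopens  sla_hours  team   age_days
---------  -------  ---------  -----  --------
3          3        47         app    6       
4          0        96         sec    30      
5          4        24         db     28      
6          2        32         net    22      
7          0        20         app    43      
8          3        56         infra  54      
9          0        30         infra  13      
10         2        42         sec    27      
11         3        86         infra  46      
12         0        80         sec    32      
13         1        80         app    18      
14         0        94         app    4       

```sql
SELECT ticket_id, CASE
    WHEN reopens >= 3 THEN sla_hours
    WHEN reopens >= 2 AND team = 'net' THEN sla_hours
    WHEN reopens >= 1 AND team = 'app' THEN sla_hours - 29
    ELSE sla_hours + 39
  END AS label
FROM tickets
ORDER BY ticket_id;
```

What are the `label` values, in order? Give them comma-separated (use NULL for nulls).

47, 135, 24, 32, 59, 56, 69, 81, 86, 119, 51, 133

ticket_id=3: reopens >= 3 → 47
ticket_id=4: ELSE → 135
ticket_id=5: reopens >= 3 → 24
ticket_id=6: reopens >= 2 AND team = 'net' → 32
ticket_id=7: ELSE → 59
ticket_id=8: reopens >= 3 → 56
ticket_id=9: ELSE → 69
ticket_id=10: ELSE → 81
ticket_id=11: reopens >= 3 → 86
ticket_id=12: ELSE → 119
ticket_id=13: reopens >= 1 AND team = 'app' → 51
ticket_id=14: ELSE → 133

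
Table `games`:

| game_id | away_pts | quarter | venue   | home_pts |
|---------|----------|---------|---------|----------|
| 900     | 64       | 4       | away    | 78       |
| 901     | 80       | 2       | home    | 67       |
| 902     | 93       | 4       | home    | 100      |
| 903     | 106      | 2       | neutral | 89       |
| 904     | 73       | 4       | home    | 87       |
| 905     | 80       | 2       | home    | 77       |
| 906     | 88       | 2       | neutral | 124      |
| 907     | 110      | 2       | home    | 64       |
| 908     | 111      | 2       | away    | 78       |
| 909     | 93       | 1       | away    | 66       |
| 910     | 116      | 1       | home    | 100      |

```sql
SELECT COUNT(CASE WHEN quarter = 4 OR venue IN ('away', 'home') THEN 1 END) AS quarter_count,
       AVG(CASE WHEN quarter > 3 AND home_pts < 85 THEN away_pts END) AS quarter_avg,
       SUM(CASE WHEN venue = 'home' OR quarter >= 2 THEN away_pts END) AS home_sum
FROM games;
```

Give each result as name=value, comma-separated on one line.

[quarter_count: quarter = 4 OR venue IN ('away', 'home')]
game_id=900: ✓ → 1
game_id=901: ✓ → 1
game_id=902: ✓ → 1
game_id=903: ✗
game_id=904: ✓ → 1
game_id=905: ✓ → 1
game_id=906: ✗
game_id=907: ✓ → 1
game_id=908: ✓ → 1
game_id=909: ✓ → 1
game_id=910: ✓ → 1
quarter_count = COUNT(1, 1, 1, 1, 1, 1, 1, 1, 1) = 9
—
[quarter_avg: quarter > 3 AND home_pts < 85]
game_id=900: ✓ → 64
game_id=901: ✗
game_id=902: ✗
game_id=903: ✗
game_id=904: ✗
game_id=905: ✗
game_id=906: ✗
game_id=907: ✗
game_id=908: ✗
game_id=909: ✗
game_id=910: ✗
quarter_avg = 64
—
[home_sum: venue = 'home' OR quarter >= 2]
game_id=900: ✓ → 64
game_id=901: ✓ → 80
game_id=902: ✓ → 93
game_id=903: ✓ → 106
game_id=904: ✓ → 73
game_id=905: ✓ → 80
game_id=906: ✓ → 88
game_id=907: ✓ → 110
game_id=908: ✓ → 111
game_id=909: ✗
game_id=910: ✓ → 116
home_sum = 64 + 80 + 93 + 106 + 73 + 80 + 88 + 110 + 111 + 116 = 921

quarter_count=9, quarter_avg=64, home_sum=921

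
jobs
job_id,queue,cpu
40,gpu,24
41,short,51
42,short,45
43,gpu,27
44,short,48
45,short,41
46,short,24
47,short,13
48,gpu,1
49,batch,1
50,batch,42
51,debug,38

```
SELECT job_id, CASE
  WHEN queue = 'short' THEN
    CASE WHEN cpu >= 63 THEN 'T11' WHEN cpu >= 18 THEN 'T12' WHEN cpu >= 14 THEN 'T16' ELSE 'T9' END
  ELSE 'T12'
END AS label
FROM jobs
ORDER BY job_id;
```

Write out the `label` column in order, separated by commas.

T12, T12, T12, T12, T12, T12, T12, T9, T12, T12, T12, T12

job_id=40: queue='gpu' → outer ELSE → T12
job_id=41: queue='short' → inner[cpu >= 18] → T12
job_id=42: queue='short' → inner[cpu >= 18] → T12
job_id=43: queue='gpu' → outer ELSE → T12
job_id=44: queue='short' → inner[cpu >= 18] → T12
job_id=45: queue='short' → inner[cpu >= 18] → T12
job_id=46: queue='short' → inner[cpu >= 18] → T12
job_id=47: queue='short' → inner[ELSE] → T9
job_id=48: queue='gpu' → outer ELSE → T12
job_id=49: queue='batch' → outer ELSE → T12
job_id=50: queue='batch' → outer ELSE → T12
job_id=51: queue='debug' → outer ELSE → T12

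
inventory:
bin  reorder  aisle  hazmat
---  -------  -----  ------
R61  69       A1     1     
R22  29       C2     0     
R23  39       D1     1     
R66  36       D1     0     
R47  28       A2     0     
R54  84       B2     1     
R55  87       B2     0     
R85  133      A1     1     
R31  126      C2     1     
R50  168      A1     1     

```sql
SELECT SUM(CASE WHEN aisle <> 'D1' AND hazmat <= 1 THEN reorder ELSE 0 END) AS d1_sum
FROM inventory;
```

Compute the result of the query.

724

bin=R61: ✓ → 69
bin=R22: ✓ → 29
bin=R23: ✗
bin=R66: ✗
bin=R47: ✓ → 28
bin=R54: ✓ → 84
bin=R55: ✓ → 87
bin=R85: ✓ → 133
bin=R31: ✓ → 126
bin=R50: ✓ → 168
d1_sum = 69 + 29 + 28 + 84 + 87 + 133 + 126 + 168 = 724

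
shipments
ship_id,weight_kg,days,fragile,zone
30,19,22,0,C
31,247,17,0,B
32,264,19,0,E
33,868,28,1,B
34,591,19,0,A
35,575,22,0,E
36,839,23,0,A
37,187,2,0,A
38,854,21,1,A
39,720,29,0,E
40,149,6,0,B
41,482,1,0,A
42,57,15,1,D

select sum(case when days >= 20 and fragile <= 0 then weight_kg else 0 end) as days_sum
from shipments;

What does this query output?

ship_id=30: ✓ → 19
ship_id=31: ✗
ship_id=32: ✗
ship_id=33: ✗
ship_id=34: ✗
ship_id=35: ✓ → 575
ship_id=36: ✓ → 839
ship_id=37: ✗
ship_id=38: ✗
ship_id=39: ✓ → 720
ship_id=40: ✗
ship_id=41: ✗
ship_id=42: ✗
days_sum = 19 + 575 + 839 + 720 = 2153

2153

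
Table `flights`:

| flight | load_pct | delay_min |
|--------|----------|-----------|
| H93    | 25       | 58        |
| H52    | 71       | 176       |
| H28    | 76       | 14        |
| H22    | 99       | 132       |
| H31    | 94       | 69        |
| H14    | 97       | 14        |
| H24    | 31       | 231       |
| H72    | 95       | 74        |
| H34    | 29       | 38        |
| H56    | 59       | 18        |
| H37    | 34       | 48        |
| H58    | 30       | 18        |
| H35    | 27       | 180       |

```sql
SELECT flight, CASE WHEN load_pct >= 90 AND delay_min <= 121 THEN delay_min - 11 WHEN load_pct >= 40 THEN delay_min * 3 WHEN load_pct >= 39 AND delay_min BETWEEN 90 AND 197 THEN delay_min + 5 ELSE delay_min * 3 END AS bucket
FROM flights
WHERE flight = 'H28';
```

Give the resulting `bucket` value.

flight = H28: load_pct=76, delay_min=14.
load_pct >= 90 AND delay_min <= 121 → false
load_pct >= 40 → true → 42

42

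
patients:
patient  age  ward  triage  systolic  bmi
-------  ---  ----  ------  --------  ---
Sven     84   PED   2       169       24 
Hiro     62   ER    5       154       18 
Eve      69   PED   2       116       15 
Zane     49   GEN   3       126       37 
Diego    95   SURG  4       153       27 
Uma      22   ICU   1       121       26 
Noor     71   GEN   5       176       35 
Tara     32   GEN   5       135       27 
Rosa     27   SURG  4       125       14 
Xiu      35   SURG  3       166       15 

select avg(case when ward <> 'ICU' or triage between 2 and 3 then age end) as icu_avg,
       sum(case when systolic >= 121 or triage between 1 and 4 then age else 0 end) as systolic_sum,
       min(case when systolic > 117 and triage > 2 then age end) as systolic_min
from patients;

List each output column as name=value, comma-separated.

[icu_avg: ward <> 'ICU' or triage between 2 and 3]
patient=Sven: ✓ → 84
patient=Hiro: ✓ → 62
patient=Eve: ✓ → 69
patient=Zane: ✓ → 49
patient=Diego: ✓ → 95
patient=Uma: ✗
patient=Noor: ✓ → 71
patient=Tara: ✓ → 32
patient=Rosa: ✓ → 27
patient=Xiu: ✓ → 35
icu_avg = (84 + 62 + 69 + 49 + 95 + 71 + 32 + 27 + 35) / 9 = 58.2222222222
—
[systolic_sum: systolic >= 121 or triage between 1 and 4]
patient=Sven: ✓ → 84
patient=Hiro: ✓ → 62
patient=Eve: ✓ → 69
patient=Zane: ✓ → 49
patient=Diego: ✓ → 95
patient=Uma: ✓ → 22
patient=Noor: ✓ → 71
patient=Tara: ✓ → 32
patient=Rosa: ✓ → 27
patient=Xiu: ✓ → 35
systolic_sum = 84 + 62 + 69 + 49 + 95 + 22 + 71 + 32 + 27 + 35 = 546
—
[systolic_min: systolic > 117 and triage > 2]
patient=Sven: ✗
patient=Hiro: ✓ → 62
patient=Eve: ✗
patient=Zane: ✓ → 49
patient=Diego: ✓ → 95
patient=Uma: ✗
patient=Noor: ✓ → 71
patient=Tara: ✓ → 32
patient=Rosa: ✓ → 27
patient=Xiu: ✓ → 35
systolic_min = MIN(62, 49, 95, 71, 32, 27, 35) = 27

icu_avg=58.2222222222, systolic_sum=546, systolic_min=27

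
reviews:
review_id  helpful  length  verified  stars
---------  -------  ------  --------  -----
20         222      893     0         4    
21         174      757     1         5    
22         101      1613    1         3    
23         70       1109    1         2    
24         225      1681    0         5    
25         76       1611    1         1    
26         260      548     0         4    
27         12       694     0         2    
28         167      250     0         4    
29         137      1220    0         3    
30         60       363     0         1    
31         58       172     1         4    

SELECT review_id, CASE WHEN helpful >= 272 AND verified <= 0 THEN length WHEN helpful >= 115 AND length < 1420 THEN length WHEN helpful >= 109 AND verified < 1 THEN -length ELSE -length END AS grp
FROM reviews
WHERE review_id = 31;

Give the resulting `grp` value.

review_id = 31: helpful=58, length=172, verified=1, stars=4.
helpful >= 272 AND verified <= 0 → false
helpful >= 115 AND length < 1420 → false
helpful >= 109 AND verified < 1 → false
No prior WHEN matched → ELSE → -172

-172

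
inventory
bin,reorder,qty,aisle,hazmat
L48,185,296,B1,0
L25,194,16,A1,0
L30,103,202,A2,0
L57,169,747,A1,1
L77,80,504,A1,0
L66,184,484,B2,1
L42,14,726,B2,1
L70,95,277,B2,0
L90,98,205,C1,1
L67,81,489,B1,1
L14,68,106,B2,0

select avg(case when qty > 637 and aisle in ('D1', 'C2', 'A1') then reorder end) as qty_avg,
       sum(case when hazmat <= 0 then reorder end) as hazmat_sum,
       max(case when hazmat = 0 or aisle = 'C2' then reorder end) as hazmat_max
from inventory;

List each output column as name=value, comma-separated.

qty_avg=169, hazmat_sum=725, hazmat_max=194

[qty_avg: qty > 637 and aisle in ('D1', 'C2', 'A1')]
bin=L48: ✗
bin=L25: ✗
bin=L30: ✗
bin=L57: ✓ → 169
bin=L77: ✗
bin=L66: ✗
bin=L42: ✗
bin=L70: ✗
bin=L90: ✗
bin=L67: ✗
bin=L14: ✗
qty_avg = 169
—
[hazmat_sum: hazmat <= 0]
bin=L48: ✓ → 185
bin=L25: ✓ → 194
bin=L30: ✓ → 103
bin=L57: ✗
bin=L77: ✓ → 80
bin=L66: ✗
bin=L42: ✗
bin=L70: ✓ → 95
bin=L90: ✗
bin=L67: ✗
bin=L14: ✓ → 68
hazmat_sum = 185 + 194 + 103 + 80 + 95 + 68 = 725
—
[hazmat_max: hazmat = 0 or aisle = 'C2']
bin=L48: ✓ → 185
bin=L25: ✓ → 194
bin=L30: ✓ → 103
bin=L57: ✗
bin=L77: ✓ → 80
bin=L66: ✗
bin=L42: ✗
bin=L70: ✓ → 95
bin=L90: ✗
bin=L67: ✗
bin=L14: ✓ → 68
hazmat_max = MAX(185, 194, 103, 80, 95, 68) = 194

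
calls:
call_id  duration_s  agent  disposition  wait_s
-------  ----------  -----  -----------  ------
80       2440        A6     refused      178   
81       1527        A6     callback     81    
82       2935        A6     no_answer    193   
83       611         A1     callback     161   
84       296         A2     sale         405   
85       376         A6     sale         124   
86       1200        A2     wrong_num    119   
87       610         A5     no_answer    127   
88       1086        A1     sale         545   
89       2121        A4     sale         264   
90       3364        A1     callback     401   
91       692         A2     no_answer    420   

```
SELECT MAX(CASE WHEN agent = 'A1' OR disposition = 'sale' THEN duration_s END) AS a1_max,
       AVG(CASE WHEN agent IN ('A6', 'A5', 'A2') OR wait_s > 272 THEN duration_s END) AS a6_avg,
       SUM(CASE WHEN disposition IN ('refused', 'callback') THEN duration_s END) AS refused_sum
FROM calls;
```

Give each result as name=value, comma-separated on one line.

a1_max=3364, a6_avg=1452.6, refused_sum=7942

[a1_max: agent = 'A1' OR disposition = 'sale']
call_id=80: ✗
call_id=81: ✗
call_id=82: ✗
call_id=83: ✓ → 611
call_id=84: ✓ → 296
call_id=85: ✓ → 376
call_id=86: ✗
call_id=87: ✗
call_id=88: ✓ → 1086
call_id=89: ✓ → 2121
call_id=90: ✓ → 3364
call_id=91: ✗
a1_max = MAX(611, 296, 376, 1086, 2121, 3364) = 3364
—
[a6_avg: agent IN ('A6', 'A5', 'A2') OR wait_s > 272]
call_id=80: ✓ → 2440
call_id=81: ✓ → 1527
call_id=82: ✓ → 2935
call_id=83: ✗
call_id=84: ✓ → 296
call_id=85: ✓ → 376
call_id=86: ✓ → 1200
call_id=87: ✓ → 610
call_id=88: ✓ → 1086
call_id=89: ✗
call_id=90: ✓ → 3364
call_id=91: ✓ → 692
a6_avg = (2440 + 1527 + 2935 + 296 + 376 + 1200 + 610 + 1086 + 3364 + 692) / 10 = 1452.6
—
[refused_sum: disposition IN ('refused', 'callback')]
call_id=80: ✓ → 2440
call_id=81: ✓ → 1527
call_id=82: ✗
call_id=83: ✓ → 611
call_id=84: ✗
call_id=85: ✗
call_id=86: ✗
call_id=87: ✗
call_id=88: ✗
call_id=89: ✗
call_id=90: ✓ → 3364
call_id=91: ✗
refused_sum = 2440 + 1527 + 611 + 3364 = 7942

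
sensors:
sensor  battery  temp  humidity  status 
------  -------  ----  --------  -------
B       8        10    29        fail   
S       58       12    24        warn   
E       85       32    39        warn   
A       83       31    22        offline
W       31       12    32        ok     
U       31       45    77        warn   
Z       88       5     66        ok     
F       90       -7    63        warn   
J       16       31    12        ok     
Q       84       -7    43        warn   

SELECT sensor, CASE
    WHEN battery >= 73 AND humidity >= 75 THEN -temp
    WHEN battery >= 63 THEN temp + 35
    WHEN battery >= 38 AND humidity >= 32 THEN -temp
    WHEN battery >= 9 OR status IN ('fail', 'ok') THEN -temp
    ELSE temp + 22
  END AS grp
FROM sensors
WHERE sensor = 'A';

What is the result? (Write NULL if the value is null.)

sensor = A: battery=83, temp=31, humidity=22, status=offline.
battery >= 73 AND humidity >= 75 → false
battery >= 63 → true → 66

66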